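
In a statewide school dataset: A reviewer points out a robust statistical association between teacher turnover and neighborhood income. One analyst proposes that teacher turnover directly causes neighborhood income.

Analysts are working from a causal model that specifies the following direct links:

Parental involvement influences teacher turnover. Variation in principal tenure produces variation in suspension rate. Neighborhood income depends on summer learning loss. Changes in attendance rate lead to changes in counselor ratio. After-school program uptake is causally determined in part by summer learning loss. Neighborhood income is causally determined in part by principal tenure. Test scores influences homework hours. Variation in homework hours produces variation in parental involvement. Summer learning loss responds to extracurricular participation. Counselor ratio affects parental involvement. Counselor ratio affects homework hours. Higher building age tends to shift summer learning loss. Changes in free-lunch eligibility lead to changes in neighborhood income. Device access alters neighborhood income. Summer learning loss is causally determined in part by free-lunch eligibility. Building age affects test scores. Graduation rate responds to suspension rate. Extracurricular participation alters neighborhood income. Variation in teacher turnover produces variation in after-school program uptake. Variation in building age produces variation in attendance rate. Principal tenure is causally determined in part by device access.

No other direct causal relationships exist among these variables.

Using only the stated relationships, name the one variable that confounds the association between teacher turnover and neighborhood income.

building age

Building age has a causal path to teacher turnover (building age → attendance rate → counselor ratio → parental involvement → teacher turnover) and a separate causal path to neighborhood income (building age → summer learning loss → neighborhood income), so it is a common cause of both.
No stated relationship gives teacher turnover a causal route to neighborhood income, so the correlation is explained by the shared upstream cause rather than a direct effect.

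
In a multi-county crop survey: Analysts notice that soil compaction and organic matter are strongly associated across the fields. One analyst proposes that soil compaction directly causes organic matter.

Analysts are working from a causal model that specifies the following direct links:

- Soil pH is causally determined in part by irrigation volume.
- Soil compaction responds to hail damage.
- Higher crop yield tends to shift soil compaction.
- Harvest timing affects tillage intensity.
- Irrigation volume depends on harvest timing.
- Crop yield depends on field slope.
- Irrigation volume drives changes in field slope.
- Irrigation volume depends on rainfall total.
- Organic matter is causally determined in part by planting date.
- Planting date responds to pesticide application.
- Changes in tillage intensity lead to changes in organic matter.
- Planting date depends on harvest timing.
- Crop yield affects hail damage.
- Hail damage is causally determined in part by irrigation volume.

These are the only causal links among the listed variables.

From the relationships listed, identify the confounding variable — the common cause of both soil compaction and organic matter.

harvest timing

Harvest timing has a causal path to soil compaction (harvest timing → irrigation volume → hail damage → soil compaction) and a separate causal path to organic matter (harvest timing → planting date → organic matter), so it is a common cause of both.
No stated relationship gives soil compaction a causal route to organic matter, so the correlation is explained by the shared upstream cause rather than a direct effect.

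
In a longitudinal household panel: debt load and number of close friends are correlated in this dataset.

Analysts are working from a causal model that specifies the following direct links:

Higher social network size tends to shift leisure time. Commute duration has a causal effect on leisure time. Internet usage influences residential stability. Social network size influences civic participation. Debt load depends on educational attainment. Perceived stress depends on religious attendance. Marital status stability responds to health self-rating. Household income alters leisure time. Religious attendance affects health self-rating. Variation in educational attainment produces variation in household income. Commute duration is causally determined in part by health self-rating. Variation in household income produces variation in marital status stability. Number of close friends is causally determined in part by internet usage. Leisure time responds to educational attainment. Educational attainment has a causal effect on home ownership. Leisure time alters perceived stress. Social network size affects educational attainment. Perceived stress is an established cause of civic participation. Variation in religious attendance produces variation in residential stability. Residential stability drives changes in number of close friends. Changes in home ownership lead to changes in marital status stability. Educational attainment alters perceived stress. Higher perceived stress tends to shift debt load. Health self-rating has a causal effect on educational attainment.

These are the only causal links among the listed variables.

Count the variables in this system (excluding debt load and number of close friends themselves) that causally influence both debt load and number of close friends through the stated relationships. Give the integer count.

1

The common causes are: religious attendance (to debt load via religious attendance → perceived stress → debt load; to number of close friends via religious attendance → residential stability → number of close friends).
Every other variable lacks a causal path to at least one of debt load and number of close friends.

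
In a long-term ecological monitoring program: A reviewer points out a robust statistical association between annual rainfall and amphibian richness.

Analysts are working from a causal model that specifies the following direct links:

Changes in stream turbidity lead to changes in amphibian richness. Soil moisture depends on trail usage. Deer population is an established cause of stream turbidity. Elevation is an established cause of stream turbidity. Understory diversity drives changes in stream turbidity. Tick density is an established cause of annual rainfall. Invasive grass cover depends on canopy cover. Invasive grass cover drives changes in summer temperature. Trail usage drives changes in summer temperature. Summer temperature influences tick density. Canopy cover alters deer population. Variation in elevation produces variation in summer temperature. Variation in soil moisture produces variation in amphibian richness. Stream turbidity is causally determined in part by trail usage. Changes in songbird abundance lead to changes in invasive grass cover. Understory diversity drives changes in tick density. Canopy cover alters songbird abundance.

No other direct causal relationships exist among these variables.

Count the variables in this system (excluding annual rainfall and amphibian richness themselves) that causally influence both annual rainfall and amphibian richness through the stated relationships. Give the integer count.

4

The common causes are: canopy cover (to annual rainfall via canopy cover → invasive grass cover → summer temperature → tick density → annual rainfall; to amphibian richness via canopy cover → deer population → stream turbidity → amphibian richness); elevation (to annual rainfall via elevation → summer temperature → tick density → annual rainfall; to amphibian richness via elevation → stream turbidity → amphibian richness); trail usage (to annual rainfall via trail usage → summer temperature → tick density → annual rainfall; to amphibian richness via trail usage → soil moisture → amphibian richness); understory diversity (to annual rainfall via understory diversity → tick density → annual rainfall; to amphibian richness via understory diversity → stream turbidity → amphibian richness).
Every other variable lacks a causal path to at least one of annual rainfall and amphibian richness.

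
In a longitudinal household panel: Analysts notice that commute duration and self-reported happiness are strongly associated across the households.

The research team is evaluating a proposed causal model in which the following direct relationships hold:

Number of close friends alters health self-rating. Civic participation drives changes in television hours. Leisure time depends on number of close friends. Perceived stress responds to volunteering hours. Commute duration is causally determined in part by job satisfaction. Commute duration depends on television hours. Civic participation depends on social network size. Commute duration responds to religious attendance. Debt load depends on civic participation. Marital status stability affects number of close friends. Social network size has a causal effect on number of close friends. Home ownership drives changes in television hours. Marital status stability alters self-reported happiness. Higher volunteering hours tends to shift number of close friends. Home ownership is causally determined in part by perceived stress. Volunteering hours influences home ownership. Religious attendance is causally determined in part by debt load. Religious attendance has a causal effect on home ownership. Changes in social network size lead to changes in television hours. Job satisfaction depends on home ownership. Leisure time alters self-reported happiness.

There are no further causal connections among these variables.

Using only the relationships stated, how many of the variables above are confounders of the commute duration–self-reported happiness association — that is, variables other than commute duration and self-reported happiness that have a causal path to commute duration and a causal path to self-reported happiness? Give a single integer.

The common causes are: social network size (to commute duration via social network size → television hours → commute duration; to self-reported happiness via social network size → number of close friends → leisure time → self-reported happiness); volunteering hours (to commute duration via volunteering hours → home ownership → job satisfaction → commute duration; to self-reported happiness via volunteering hours → number of close friends → leisure time → self-reported happiness).
Every other variable lacks a causal path to at least one of commute duration and self-reported happiness.

2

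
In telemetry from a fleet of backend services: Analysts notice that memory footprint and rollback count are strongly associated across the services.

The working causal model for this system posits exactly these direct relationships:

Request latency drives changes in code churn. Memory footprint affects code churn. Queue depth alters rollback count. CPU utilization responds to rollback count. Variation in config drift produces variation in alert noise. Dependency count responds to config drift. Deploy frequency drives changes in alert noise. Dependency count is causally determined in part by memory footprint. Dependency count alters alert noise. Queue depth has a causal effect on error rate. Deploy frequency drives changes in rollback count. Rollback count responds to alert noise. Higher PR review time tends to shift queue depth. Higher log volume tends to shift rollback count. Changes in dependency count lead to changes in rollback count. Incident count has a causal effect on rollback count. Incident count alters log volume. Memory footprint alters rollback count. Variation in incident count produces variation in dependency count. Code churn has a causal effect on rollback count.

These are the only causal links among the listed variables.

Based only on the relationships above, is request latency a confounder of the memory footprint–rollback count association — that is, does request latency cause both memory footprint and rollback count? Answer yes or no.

Request latency has no stated causal path to memory footprint. A confounder must cause both variables, so request latency does not qualify.

no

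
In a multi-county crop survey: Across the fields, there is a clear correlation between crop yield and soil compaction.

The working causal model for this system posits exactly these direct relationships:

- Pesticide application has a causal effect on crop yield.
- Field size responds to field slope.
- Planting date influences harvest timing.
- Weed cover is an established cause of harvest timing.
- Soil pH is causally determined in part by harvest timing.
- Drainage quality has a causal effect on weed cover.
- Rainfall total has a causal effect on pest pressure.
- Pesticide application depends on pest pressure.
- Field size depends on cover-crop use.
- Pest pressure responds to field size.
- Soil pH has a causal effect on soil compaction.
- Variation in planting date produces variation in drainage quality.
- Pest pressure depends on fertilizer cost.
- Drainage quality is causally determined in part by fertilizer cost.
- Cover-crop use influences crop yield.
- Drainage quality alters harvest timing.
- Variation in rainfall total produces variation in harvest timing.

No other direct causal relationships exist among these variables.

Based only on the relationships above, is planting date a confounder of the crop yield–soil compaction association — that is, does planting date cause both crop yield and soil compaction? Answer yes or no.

no

Planting date has no stated causal path to crop yield. A confounder must cause both variables, so planting date does not qualify.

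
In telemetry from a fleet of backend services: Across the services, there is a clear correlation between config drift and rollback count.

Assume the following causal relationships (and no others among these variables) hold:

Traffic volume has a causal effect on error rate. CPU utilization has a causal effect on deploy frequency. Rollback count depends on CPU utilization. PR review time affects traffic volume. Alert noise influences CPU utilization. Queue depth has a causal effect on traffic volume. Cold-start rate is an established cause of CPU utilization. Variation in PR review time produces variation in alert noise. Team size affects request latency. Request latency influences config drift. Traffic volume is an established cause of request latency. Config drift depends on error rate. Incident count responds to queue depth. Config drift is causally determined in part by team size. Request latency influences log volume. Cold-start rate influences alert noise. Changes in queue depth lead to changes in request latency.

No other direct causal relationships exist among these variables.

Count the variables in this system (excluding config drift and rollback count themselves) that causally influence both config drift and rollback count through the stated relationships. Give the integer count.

The common causes are: PR review time (to config drift via PR review time → traffic volume → request latency → config drift; to rollback count via PR review time → alert noise → CPU utilization → rollback count).
Every other variable lacks a causal path to at least one of config drift and rollback count.

1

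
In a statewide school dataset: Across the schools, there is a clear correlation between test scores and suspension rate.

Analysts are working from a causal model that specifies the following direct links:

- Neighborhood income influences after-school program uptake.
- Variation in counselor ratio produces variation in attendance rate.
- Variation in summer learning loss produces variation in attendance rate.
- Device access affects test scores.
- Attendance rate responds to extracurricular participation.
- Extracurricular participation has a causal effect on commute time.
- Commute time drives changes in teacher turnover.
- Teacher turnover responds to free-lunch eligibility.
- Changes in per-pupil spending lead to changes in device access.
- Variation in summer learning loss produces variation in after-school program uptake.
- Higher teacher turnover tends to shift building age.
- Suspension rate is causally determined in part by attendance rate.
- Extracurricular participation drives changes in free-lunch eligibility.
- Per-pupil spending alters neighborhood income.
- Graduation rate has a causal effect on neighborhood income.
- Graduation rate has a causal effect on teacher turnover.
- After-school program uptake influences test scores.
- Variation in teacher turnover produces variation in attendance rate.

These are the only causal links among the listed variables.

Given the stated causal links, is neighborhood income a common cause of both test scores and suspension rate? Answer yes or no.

no

Neighborhood income has no stated causal path to suspension rate. A confounder must cause both variables, so neighborhood income does not qualify.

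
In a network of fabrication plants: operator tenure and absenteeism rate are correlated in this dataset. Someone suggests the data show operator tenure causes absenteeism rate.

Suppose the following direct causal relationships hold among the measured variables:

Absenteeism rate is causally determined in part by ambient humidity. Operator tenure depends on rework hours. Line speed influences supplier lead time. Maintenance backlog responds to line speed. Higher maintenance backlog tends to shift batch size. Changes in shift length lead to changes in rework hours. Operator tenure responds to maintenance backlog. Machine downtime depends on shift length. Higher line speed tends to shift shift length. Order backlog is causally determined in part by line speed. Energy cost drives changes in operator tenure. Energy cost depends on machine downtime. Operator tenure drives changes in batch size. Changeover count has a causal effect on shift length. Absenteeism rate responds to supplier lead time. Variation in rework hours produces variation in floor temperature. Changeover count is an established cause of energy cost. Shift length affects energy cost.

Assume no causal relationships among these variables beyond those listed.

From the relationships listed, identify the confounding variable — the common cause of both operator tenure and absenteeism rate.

Line speed has a causal path to operator tenure (line speed → maintenance backlog → operator tenure) and a separate causal path to absenteeism rate (line speed → supplier lead time → absenteeism rate), so it is a common cause of both.
No stated relationship gives operator tenure a causal route to absenteeism rate, so the correlation is explained by the shared upstream cause rather than a direct effect.

line speed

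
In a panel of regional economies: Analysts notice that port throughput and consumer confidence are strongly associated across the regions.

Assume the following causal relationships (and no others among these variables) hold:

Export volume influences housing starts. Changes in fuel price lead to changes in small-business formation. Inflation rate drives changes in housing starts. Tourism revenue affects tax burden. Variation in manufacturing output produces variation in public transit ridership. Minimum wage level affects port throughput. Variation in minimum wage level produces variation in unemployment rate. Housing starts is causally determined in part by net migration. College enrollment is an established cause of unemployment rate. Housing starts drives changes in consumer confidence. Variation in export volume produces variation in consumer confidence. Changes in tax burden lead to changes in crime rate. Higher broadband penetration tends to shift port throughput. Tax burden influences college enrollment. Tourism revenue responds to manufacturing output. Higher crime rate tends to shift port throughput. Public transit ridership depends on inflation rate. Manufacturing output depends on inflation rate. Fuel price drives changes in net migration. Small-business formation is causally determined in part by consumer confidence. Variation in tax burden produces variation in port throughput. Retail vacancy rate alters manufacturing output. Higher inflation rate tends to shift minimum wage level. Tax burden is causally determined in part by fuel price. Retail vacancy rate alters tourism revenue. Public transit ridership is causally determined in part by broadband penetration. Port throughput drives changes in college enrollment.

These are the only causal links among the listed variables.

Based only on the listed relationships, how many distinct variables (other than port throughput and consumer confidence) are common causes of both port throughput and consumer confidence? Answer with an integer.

2

The common causes are: fuel price (to port throughput via fuel price → tax burden → port throughput; to consumer confidence via fuel price → net migration → housing starts → consumer confidence); inflation rate (to port throughput via inflation rate → minimum wage level → port throughput; to consumer confidence via inflation rate → housing starts → consumer confidence).
Every other variable lacks a causal path to at least one of port throughput and consumer confidence.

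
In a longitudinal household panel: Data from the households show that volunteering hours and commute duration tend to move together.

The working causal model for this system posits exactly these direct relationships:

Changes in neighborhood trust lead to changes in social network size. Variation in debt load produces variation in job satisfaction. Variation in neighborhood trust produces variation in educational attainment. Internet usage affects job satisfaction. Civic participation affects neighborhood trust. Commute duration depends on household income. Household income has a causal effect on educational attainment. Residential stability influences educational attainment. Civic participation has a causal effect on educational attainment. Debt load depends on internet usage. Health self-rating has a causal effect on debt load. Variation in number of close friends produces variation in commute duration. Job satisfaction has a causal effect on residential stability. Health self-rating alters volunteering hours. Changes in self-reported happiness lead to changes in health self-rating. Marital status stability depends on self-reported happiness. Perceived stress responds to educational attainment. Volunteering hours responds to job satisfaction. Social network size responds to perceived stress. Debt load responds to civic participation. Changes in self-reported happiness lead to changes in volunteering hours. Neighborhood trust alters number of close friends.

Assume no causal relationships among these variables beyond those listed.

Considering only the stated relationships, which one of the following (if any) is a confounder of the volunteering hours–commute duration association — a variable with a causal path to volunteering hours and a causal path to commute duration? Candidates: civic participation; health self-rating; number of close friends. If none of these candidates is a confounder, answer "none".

Civic participation causes volunteering hours (civic participation → debt load → job satisfaction → volunteering hours) and also causes commute duration (civic participation → neighborhood trust → number of close friends → commute duration); it is a common cause of both.
Each of the other candidates lacks a causal path to at least one of volunteering hours and commute duration, so they do not confound the relationship.

civic participation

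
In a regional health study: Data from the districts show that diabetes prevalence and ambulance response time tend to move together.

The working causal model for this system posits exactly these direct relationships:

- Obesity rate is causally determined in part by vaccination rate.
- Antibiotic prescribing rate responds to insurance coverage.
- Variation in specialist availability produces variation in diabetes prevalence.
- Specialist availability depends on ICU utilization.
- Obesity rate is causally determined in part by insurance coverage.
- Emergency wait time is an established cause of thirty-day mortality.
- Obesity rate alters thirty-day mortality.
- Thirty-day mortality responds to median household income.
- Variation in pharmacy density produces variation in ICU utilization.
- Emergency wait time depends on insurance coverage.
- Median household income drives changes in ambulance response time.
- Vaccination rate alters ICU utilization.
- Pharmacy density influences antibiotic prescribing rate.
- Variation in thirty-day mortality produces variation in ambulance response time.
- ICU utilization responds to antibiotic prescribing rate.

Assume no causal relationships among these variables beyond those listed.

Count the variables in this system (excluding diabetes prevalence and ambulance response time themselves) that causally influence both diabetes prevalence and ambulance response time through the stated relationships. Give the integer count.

The common causes are: insurance coverage (to diabetes prevalence via insurance coverage → antibiotic prescribing rate → ICU utilization → specialist availability → diabetes prevalence; to ambulance response time via insurance coverage → obesity rate → thirty-day mortality → ambulance response time); vaccination rate (to diabetes prevalence via vaccination rate → ICU utilization → specialist availability → diabetes prevalence; to ambulance response time via vaccination rate → obesity rate → thirty-day mortality → ambulance response time).
Every other variable lacks a causal path to at least one of diabetes prevalence and ambulance response time.

2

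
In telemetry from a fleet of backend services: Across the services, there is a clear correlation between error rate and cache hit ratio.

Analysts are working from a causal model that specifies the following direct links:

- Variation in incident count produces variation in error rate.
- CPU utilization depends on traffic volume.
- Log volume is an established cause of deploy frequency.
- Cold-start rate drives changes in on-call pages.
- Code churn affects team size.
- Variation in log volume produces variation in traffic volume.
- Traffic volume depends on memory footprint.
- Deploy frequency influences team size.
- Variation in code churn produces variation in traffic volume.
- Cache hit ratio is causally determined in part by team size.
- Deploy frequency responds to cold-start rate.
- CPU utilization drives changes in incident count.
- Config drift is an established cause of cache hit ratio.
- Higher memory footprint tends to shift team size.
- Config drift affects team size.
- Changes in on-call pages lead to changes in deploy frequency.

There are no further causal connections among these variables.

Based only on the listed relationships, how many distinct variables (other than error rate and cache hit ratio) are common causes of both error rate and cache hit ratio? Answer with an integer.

The common causes are: code churn (to error rate via code churn → traffic volume → CPU utilization → incident count → error rate; to cache hit ratio via code churn → team size → cache hit ratio); log volume (to error rate via log volume → traffic volume → CPU utilization → incident count → error rate; to cache hit ratio via log volume → deploy frequency → team size → cache hit ratio); memory footprint (to error rate via memory footprint → traffic volume → CPU utilization → incident count → error rate; to cache hit ratio via memory footprint → team size → cache hit ratio).
Every other variable lacks a causal path to at least one of error rate and cache hit ratio.

3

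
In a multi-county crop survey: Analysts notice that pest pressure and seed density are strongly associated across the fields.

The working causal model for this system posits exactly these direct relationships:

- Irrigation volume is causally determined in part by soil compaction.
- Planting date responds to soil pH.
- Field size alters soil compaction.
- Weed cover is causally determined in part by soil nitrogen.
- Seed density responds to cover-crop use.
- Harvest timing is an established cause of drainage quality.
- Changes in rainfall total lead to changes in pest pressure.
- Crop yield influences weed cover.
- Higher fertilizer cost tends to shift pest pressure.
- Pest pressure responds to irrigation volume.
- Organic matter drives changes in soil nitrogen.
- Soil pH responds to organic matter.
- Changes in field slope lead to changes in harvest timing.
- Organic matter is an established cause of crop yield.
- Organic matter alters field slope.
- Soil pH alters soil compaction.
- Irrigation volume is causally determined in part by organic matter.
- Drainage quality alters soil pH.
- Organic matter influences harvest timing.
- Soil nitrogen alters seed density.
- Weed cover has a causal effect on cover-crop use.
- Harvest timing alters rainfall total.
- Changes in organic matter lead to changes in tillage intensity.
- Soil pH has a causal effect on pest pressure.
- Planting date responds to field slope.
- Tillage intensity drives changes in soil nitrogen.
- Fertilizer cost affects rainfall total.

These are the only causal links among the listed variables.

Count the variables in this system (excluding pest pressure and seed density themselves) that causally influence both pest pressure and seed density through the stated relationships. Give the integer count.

The common causes are: organic matter (to pest pressure via organic matter → irrigation volume → pest pressure; to seed density via organic matter → soil nitrogen → seed density).
Every other variable lacks a causal path to at least one of pest pressure and seed density.

1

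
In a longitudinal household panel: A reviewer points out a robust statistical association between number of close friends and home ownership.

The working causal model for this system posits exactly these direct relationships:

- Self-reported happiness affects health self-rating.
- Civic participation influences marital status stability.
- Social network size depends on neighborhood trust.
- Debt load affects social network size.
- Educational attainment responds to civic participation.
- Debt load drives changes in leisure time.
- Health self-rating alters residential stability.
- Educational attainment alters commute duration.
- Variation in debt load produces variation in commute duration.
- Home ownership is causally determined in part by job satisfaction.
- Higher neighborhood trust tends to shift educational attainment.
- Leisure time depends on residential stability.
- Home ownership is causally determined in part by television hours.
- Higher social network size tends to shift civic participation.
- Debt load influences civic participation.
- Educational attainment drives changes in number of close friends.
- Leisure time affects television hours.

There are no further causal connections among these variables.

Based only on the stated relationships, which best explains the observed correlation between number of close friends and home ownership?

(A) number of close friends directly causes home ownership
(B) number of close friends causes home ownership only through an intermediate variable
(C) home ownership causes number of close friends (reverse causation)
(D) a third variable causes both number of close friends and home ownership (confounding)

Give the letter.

Debt load causes number of close friends (debt load → civic participation → educational attainment → number of close friends) and home ownership (debt load → leisure time → television hours → home ownership) — a common cause creating the correlation.
There is no stated path from number of close friends to home ownership or from home ownership to number of close friends, so neither direct nor reverse causation applies.

D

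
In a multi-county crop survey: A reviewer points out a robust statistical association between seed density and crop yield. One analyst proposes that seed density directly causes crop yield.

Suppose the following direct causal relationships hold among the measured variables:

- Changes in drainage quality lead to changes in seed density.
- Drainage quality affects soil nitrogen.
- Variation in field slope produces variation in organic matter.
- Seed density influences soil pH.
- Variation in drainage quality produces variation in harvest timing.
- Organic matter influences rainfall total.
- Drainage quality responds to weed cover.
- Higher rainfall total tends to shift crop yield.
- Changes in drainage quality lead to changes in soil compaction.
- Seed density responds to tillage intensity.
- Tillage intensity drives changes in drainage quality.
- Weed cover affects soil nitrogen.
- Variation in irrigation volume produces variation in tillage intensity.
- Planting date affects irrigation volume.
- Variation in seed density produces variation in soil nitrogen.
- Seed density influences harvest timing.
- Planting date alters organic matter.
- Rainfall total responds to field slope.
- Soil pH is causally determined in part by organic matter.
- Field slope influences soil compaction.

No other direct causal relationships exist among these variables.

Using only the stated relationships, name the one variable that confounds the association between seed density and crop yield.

Planting date has a causal path to seed density (planting date → irrigation volume → tillage intensity → seed density) and a separate causal path to crop yield (planting date → organic matter → rainfall total → crop yield), so it is a common cause of both.
No stated relationship gives seed density a causal route to crop yield, so the correlation is explained by the shared upstream cause rather than a direct effect.

planting date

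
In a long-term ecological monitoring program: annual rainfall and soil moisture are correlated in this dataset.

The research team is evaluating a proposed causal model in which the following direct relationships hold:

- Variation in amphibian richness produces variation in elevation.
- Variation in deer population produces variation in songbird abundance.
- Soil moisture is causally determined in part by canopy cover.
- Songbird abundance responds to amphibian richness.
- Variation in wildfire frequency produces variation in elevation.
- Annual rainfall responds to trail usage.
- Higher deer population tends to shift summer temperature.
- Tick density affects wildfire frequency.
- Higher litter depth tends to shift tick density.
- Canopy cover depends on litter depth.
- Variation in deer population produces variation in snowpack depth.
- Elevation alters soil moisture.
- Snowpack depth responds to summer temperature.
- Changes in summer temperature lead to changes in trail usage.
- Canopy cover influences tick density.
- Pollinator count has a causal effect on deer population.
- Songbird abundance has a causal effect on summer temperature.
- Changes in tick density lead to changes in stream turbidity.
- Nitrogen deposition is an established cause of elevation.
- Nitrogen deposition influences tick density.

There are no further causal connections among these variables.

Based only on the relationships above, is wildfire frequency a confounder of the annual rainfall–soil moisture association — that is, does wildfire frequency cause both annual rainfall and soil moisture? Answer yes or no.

no

Wildfire frequency has no stated causal path to annual rainfall. A confounder must cause both variables, so wildfire frequency does not qualify.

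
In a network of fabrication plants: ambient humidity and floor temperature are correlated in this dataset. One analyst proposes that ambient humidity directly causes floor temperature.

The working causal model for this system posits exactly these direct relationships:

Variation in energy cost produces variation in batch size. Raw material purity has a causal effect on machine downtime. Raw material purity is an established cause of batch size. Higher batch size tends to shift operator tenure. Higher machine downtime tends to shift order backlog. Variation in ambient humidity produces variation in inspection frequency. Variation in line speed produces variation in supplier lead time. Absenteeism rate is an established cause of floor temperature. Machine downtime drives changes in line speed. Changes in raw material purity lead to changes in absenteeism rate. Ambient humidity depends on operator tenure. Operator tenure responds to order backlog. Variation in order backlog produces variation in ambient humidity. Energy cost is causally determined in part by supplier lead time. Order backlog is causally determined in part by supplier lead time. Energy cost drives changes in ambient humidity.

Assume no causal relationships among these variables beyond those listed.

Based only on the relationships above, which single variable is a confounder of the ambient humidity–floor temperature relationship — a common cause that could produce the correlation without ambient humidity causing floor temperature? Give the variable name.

Raw material purity has a causal path to ambient humidity (raw material purity → batch size → operator tenure → ambient humidity) and a separate causal path to floor temperature (raw material purity → absenteeism rate → floor temperature), so it is a common cause of both.
No stated relationship gives ambient humidity a causal route to floor temperature, so the correlation is explained by the shared upstream cause rather than a direct effect.

raw material purity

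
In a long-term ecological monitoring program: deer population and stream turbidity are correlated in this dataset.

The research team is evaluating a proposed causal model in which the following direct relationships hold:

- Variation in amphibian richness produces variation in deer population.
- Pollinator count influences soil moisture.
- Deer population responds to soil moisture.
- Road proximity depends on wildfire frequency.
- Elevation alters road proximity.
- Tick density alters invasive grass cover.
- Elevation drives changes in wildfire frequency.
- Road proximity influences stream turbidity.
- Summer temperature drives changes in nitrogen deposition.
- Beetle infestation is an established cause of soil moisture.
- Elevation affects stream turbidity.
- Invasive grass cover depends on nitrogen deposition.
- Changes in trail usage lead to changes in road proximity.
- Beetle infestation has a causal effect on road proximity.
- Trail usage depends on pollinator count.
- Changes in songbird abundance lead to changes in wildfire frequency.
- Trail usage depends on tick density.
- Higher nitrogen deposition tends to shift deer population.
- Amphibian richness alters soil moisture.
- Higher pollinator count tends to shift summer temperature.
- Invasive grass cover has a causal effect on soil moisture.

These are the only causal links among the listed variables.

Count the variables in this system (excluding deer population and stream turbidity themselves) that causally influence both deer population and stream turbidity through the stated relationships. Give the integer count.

3

The common causes are: beetle infestation (to deer population via beetle infestation → soil moisture → deer population; to stream turbidity via beetle infestation → road proximity → stream turbidity); pollinator count (to deer population via pollinator count → soil moisture → deer population; to stream turbidity via pollinator count → trail usage → road proximity → stream turbidity); tick density (to deer population via tick density → invasive grass cover → soil moisture → deer population; to stream turbidity via tick density → trail usage → road proximity → stream turbidity).
Every other variable lacks a causal path to at least one of deer population and stream turbidity.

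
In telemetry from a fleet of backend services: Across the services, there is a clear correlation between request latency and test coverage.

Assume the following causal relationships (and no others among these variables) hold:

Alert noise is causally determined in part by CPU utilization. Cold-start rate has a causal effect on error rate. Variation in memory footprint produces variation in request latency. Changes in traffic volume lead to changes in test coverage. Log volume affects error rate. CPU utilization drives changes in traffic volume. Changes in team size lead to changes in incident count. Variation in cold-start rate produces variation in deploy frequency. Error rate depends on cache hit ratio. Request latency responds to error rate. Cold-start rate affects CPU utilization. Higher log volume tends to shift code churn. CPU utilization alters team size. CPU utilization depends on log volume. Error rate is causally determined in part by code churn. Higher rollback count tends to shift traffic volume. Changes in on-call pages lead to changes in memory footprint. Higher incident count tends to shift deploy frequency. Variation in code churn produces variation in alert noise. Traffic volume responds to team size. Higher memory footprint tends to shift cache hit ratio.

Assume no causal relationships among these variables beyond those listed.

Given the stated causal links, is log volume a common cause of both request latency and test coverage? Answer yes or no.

yes

Log volume has a causal path to request latency (log volume → error rate → request latency) and to test coverage (log volume → CPU utilization → traffic volume → test coverage), so it is a common cause of both — a confounder.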